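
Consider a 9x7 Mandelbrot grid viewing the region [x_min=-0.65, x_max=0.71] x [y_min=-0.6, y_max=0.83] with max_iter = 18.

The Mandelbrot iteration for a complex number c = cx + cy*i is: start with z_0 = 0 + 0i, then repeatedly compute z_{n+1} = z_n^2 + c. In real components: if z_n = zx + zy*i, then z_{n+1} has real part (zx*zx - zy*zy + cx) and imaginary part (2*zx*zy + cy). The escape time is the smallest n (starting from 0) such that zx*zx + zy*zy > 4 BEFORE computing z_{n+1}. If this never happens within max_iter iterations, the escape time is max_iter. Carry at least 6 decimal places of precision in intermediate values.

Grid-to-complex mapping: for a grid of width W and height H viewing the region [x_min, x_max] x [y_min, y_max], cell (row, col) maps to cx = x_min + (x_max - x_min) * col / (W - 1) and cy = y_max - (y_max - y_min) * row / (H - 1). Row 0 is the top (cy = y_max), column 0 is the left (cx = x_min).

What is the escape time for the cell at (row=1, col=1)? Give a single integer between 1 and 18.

Answer: 18

Derivation:
z_0 = 0 + 0i, c = -0.4800 + 0.5917i
Iter 1: z = -0.4800 + 0.5917i, |z|^2 = 0.5805
Iter 2: z = -0.5997 + 0.0237i, |z|^2 = 0.3602
Iter 3: z = -0.1210 + 0.5633i, |z|^2 = 0.3319
Iter 4: z = -0.7827 + 0.4554i, |z|^2 = 0.8199
Iter 5: z = -0.0748 + -0.1212i, |z|^2 = 0.0203
Iter 6: z = -0.4891 + 0.6098i, |z|^2 = 0.6111
Iter 7: z = -0.6127 + -0.0048i, |z|^2 = 0.3754
Iter 8: z = -0.1047 + 0.5976i, |z|^2 = 0.3681
Iter 9: z = -0.8261 + 0.4666i, |z|^2 = 0.9002
Iter 10: z = -0.0152 + -0.1792i, |z|^2 = 0.0324
Iter 11: z = -0.5119 + 0.5971i, |z|^2 = 0.6186
Iter 12: z = -0.5745 + -0.0196i, |z|^2 = 0.3304
Iter 13: z = -0.1503 + 0.6142i, |z|^2 = 0.3999
Iter 14: z = -0.8347 + 0.4070i, |z|^2 = 0.8623
Iter 15: z = 0.0511 + -0.0877i, |z|^2 = 0.0103
Iter 16: z = -0.4851 + 0.5827i, |z|^2 = 0.5749
Iter 17: z = -0.5842 + 0.0263i, |z|^2 = 0.3420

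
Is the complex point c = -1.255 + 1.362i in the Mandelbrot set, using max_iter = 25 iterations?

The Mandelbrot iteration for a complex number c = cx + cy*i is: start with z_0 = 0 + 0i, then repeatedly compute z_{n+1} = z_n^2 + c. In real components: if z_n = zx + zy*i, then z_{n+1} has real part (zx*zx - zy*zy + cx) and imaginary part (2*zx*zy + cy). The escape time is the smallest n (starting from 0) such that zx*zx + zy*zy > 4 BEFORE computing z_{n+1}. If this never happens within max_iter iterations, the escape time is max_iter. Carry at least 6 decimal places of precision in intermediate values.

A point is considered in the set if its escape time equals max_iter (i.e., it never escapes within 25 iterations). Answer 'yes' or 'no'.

z_0 = 0 + 0i, c = -1.2550 + 1.3620i
Iter 1: z = -1.2550 + 1.3620i, |z|^2 = 3.4301
Iter 2: z = -1.5350 + -2.0566i, |z|^2 = 6.5860
Escaped at iteration 2

Answer: no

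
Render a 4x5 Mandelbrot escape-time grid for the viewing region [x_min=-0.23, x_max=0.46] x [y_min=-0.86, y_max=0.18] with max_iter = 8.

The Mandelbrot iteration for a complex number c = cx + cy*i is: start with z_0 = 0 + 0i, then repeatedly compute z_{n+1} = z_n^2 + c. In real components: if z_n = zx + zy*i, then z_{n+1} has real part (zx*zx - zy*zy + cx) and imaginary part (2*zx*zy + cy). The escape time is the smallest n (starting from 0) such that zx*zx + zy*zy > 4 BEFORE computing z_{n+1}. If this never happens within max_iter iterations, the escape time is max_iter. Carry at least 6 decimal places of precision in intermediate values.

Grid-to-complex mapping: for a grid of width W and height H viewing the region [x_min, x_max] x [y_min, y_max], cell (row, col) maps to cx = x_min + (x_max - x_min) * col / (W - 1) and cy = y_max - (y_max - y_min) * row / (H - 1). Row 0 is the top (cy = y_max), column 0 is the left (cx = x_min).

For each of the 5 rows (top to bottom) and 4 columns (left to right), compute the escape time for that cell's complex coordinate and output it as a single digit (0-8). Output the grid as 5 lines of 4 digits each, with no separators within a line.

(row=0, col=0): c = -0.2300 + 0.1800i → escape time 8
(row=0, col=1): c = 0.0000 + 0.1800i → escape time 8
(row=0, col=2): c = 0.2300 + 0.1800i → escape time 8
(row=0, col=3): c = 0.4600 + 0.1800i → escape time 6
(row=1, col=0): c = -0.2300 + -0.0800i → escape time 8
(row=1, col=1): c = 0.0000 + -0.0800i → escape time 8
(row=1, col=2): c = 0.2300 + -0.0800i → escape time 8
(row=1, col=3): c = 0.4600 + -0.0800i → escape time 5
(row=2, col=0): c = -0.2300 + -0.3400i → escape time 8
(row=2, col=1): c = 0.0000 + -0.3400i → escape time 8
(row=2, col=2): c = 0.2300 + -0.3400i → escape time 8
(row=2, col=3): c = 0.4600 + -0.3400i → escape time 8
(row=3, col=0): c = -0.2300 + -0.6000i → escape time 8
(row=3, col=1): c = 0.0000 + -0.6000i → escape time 8
(row=3, col=2): c = 0.2300 + -0.6000i → escape time 8
(row=3, col=3): c = 0.4600 + -0.6000i → escape time 5
(row=4, col=0): c = -0.2300 + -0.8600i → escape time 8
(row=4, col=1): c = 0.0000 + -0.8600i → escape time 8
(row=4, col=2): c = 0.2300 + -0.8600i → escape time 4
(row=4, col=3): c = 0.4600 + -0.8600i → escape time 3

Answer: 8886
8885
8888
8885
8843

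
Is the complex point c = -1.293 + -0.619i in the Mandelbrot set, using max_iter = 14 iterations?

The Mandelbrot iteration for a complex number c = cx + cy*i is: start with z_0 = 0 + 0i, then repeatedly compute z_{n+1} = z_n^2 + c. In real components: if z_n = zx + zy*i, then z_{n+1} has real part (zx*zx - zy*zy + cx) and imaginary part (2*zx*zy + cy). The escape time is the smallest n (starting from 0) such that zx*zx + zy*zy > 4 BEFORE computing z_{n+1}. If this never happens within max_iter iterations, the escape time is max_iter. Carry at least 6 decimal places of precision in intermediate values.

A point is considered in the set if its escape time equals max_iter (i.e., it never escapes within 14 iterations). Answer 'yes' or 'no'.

Answer: no

Derivation:
z_0 = 0 + 0i, c = -1.2930 + -0.6190i
Iter 1: z = -1.2930 + -0.6190i, |z|^2 = 2.0550
Iter 2: z = -0.0043 + 0.9817i, |z|^2 = 0.9638
Iter 3: z = -2.2568 + -0.6275i, |z|^2 = 5.4868
Escaped at iteration 3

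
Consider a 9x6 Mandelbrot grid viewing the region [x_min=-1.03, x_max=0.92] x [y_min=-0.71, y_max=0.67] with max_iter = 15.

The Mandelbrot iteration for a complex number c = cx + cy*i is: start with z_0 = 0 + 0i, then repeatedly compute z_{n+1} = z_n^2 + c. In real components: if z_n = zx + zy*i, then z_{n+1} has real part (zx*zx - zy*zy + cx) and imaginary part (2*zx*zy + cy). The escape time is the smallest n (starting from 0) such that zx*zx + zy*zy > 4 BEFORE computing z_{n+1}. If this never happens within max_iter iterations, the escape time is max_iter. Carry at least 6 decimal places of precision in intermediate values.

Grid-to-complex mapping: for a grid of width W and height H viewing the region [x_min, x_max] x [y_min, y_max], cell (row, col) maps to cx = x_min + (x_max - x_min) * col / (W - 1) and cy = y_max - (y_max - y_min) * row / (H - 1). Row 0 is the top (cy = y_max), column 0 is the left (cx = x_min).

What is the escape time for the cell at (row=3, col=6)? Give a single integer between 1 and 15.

Answer: 7

Derivation:
z_0 = 0 + 0i, c = 0.4325 + -0.1580i
Iter 1: z = 0.4325 + -0.1580i, |z|^2 = 0.2120
Iter 2: z = 0.5946 + -0.2947i, |z|^2 = 0.4404
Iter 3: z = 0.6992 + -0.5084i, |z|^2 = 0.7474
Iter 4: z = 0.6629 + -0.8690i, |z|^2 = 1.1946
Iter 5: z = 0.1168 + -1.3101i, |z|^2 = 1.7300
Iter 6: z = -1.2702 + -0.4641i, |z|^2 = 1.8289
Iter 7: z = 1.8306 + 1.0210i, |z|^2 = 4.3935
Escaped at iteration 7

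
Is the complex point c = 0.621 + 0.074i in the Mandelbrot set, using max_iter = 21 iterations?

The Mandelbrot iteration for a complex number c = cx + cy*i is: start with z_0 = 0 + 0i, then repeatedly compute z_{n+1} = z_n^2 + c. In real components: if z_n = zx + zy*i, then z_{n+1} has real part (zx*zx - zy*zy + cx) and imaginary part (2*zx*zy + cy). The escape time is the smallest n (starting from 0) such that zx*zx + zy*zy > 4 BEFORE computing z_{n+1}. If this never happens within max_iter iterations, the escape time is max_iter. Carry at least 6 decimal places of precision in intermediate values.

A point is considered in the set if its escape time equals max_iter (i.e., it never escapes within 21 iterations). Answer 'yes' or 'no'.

z_0 = 0 + 0i, c = 0.6210 + 0.0740i
Iter 1: z = 0.6210 + 0.0740i, |z|^2 = 0.3911
Iter 2: z = 1.0012 + 0.1659i, |z|^2 = 1.0299
Iter 3: z = 1.5958 + 0.4062i, |z|^2 = 2.7116
Iter 4: z = 3.0026 + 1.3704i, |z|^2 = 10.8937
Escaped at iteration 4

Answer: no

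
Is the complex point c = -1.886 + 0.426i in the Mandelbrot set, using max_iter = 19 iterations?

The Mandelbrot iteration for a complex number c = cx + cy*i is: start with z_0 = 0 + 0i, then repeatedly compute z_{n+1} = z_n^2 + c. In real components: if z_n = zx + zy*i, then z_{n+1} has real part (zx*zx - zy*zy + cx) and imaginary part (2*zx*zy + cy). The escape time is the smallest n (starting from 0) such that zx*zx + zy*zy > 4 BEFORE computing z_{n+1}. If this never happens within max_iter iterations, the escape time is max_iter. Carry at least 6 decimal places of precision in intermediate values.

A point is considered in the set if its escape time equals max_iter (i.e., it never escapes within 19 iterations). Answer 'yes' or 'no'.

Answer: no

Derivation:
z_0 = 0 + 0i, c = -1.8860 + 0.4260i
Iter 1: z = -1.8860 + 0.4260i, |z|^2 = 3.7385
Iter 2: z = 1.4895 + -1.1809i, |z|^2 = 3.6131
Iter 3: z = -1.0618 + -3.0919i, |z|^2 = 10.6870
Escaped at iteration 3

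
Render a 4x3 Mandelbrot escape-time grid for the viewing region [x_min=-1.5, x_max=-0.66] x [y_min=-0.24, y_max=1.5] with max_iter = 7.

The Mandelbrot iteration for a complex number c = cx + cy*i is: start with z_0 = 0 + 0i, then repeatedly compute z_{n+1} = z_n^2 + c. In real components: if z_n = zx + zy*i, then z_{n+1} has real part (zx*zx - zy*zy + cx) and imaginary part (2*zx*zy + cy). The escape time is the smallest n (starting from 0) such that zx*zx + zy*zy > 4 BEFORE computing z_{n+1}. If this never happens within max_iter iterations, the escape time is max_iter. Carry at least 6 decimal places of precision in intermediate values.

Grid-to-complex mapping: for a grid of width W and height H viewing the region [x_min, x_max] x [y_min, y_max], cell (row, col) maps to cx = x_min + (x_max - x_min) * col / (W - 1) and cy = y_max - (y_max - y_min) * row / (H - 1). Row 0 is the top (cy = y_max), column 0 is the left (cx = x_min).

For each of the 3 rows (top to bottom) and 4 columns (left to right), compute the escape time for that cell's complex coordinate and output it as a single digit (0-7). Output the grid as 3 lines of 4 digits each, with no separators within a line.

(row=0, col=0): c = -1.5000 + 1.5000i → escape time 1
(row=0, col=1): c = -1.2200 + 1.5000i → escape time 2
(row=0, col=2): c = -0.9400 + 1.5000i → escape time 2
(row=0, col=3): c = -0.6600 + 1.5000i → escape time 2
(row=1, col=0): c = -1.5000 + 0.6300i → escape time 3
(row=1, col=1): c = -1.2200 + 0.6300i → escape time 3
(row=1, col=2): c = -0.9400 + 0.6300i → escape time 4
(row=1, col=3): c = -0.6600 + 0.6300i → escape time 7
(row=2, col=0): c = -1.5000 + -0.2400i → escape time 5
(row=2, col=1): c = -1.2200 + -0.2400i → escape time 7
(row=2, col=2): c = -0.9400 + -0.2400i → escape time 7
(row=2, col=3): c = -0.6600 + -0.2400i → escape time 7

Answer: 1222
3347
5777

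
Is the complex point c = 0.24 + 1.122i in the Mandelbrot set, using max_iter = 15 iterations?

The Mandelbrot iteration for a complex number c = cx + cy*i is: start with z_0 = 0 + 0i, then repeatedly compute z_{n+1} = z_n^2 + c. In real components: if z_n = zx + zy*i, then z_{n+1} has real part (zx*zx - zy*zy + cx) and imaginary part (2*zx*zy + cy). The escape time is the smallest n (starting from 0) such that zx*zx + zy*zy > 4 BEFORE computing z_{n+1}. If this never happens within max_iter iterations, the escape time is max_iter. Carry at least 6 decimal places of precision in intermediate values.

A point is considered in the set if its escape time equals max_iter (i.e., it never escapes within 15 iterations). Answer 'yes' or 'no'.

z_0 = 0 + 0i, c = 0.2400 + 1.1220i
Iter 1: z = 0.2400 + 1.1220i, |z|^2 = 1.3165
Iter 2: z = -0.9613 + 1.6606i, |z|^2 = 3.6815
Iter 3: z = -1.5934 + -2.0705i, |z|^2 = 6.8260
Escaped at iteration 3

Answer: no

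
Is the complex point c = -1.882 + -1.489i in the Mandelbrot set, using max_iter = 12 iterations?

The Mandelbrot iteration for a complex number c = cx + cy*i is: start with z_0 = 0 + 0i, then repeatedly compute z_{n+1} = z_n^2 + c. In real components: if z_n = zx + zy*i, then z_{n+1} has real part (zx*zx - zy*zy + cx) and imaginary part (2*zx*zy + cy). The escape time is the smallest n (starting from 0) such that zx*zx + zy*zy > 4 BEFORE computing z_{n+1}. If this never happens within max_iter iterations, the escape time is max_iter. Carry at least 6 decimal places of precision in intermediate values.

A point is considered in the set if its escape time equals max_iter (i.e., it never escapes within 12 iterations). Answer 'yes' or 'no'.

z_0 = 0 + 0i, c = -1.8820 + -1.4890i
Iter 1: z = -1.8820 + -1.4890i, |z|^2 = 5.7590
Escaped at iteration 1

Answer: no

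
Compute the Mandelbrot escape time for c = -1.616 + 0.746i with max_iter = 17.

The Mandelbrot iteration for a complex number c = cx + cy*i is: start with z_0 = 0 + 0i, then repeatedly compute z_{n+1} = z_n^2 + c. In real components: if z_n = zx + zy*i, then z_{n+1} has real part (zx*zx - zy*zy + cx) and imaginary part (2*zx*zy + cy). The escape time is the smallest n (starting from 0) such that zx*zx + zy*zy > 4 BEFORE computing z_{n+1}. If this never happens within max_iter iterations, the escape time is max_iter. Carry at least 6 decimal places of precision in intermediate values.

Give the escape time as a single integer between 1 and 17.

Answer: 3

Derivation:
z_0 = 0 + 0i, c = -1.6160 + 0.7460i
Iter 1: z = -1.6160 + 0.7460i, |z|^2 = 3.1680
Iter 2: z = 0.4389 + -1.6651i, |z|^2 = 2.9651
Iter 3: z = -4.1958 + -0.7157i, |z|^2 = 18.1170
Escaped at iteration 3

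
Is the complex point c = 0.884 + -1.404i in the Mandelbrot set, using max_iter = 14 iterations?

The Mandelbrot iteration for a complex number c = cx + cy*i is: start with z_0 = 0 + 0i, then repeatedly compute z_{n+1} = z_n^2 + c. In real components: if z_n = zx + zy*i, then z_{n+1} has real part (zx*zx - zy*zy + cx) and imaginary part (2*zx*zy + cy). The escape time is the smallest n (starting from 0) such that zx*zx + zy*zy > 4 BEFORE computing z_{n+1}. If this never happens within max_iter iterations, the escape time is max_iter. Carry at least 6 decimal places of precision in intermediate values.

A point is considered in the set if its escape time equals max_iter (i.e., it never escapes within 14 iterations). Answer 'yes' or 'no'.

Answer: no

Derivation:
z_0 = 0 + 0i, c = 0.8840 + -1.4040i
Iter 1: z = 0.8840 + -1.4040i, |z|^2 = 2.7527
Iter 2: z = -0.3058 + -3.8863i, |z|^2 = 15.1966
Escaped at iteration 2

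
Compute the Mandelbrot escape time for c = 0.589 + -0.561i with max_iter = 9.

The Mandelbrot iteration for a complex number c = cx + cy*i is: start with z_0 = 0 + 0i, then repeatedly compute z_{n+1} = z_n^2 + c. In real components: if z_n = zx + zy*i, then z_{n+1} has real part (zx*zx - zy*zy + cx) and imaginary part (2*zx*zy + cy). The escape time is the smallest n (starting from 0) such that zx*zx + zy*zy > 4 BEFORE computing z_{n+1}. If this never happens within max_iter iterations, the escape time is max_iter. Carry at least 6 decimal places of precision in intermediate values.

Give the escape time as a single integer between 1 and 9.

z_0 = 0 + 0i, c = 0.5890 + -0.5610i
Iter 1: z = 0.5890 + -0.5610i, |z|^2 = 0.6616
Iter 2: z = 0.6212 + -1.2219i, |z|^2 = 1.8788
Iter 3: z = -0.5180 + -2.0790i, |z|^2 = 4.5908
Escaped at iteration 3

Answer: 3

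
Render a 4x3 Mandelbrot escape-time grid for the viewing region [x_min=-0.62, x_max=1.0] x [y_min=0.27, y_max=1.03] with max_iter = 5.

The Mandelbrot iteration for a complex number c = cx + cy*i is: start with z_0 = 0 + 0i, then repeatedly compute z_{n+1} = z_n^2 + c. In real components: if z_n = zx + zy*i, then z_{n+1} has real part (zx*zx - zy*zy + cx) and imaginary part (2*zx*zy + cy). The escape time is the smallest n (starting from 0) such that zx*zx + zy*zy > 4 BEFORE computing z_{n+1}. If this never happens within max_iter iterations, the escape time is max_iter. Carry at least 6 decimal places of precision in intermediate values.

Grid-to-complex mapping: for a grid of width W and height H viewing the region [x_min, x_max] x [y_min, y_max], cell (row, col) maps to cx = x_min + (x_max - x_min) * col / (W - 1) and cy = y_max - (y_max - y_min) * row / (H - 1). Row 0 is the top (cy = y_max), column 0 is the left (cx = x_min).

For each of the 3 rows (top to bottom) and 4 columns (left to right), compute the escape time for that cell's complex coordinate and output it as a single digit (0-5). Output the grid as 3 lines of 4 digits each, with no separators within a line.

Answer: 4522
5552
5552

Derivation:
(row=0, col=0): c = -0.6200 + 1.0300i → escape time 4
(row=0, col=1): c = -0.0800 + 1.0300i → escape time 5
(row=0, col=2): c = 0.4600 + 1.0300i → escape time 2
(row=0, col=3): c = 1.0000 + 1.0300i → escape time 2
(row=1, col=0): c = -0.6200 + 0.6500i → escape time 5
(row=1, col=1): c = -0.0800 + 0.6500i → escape time 5
(row=1, col=2): c = 0.4600 + 0.6500i → escape time 5
(row=1, col=3): c = 1.0000 + 0.6500i → escape time 2
(row=2, col=0): c = -0.6200 + 0.2700i → escape time 5
(row=2, col=1): c = -0.0800 + 0.2700i → escape time 5
(row=2, col=2): c = 0.4600 + 0.2700i → escape time 5
(row=2, col=3): c = 1.0000 + 0.2700i → escape time 2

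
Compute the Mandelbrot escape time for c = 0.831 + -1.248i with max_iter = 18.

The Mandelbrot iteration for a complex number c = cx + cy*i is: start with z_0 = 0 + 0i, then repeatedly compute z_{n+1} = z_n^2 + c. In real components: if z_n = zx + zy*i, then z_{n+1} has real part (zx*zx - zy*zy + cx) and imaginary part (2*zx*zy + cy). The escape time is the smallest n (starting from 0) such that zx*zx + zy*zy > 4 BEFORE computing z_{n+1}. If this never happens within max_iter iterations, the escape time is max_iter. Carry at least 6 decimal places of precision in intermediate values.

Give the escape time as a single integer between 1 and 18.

z_0 = 0 + 0i, c = 0.8310 + -1.2480i
Iter 1: z = 0.8310 + -1.2480i, |z|^2 = 2.2481
Iter 2: z = -0.0359 + -3.3222i, |z|^2 = 11.0381
Escaped at iteration 2

Answer: 2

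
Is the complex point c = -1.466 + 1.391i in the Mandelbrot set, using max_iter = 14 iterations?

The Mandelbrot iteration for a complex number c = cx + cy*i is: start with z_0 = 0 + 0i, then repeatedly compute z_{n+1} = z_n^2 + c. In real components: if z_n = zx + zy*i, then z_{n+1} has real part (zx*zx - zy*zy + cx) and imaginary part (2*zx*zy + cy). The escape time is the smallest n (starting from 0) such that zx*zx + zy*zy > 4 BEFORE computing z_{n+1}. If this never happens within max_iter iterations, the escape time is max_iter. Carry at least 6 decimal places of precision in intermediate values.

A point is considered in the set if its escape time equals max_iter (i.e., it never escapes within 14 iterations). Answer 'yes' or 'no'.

z_0 = 0 + 0i, c = -1.4660 + 1.3910i
Iter 1: z = -1.4660 + 1.3910i, |z|^2 = 4.0840
Escaped at iteration 1

Answer: no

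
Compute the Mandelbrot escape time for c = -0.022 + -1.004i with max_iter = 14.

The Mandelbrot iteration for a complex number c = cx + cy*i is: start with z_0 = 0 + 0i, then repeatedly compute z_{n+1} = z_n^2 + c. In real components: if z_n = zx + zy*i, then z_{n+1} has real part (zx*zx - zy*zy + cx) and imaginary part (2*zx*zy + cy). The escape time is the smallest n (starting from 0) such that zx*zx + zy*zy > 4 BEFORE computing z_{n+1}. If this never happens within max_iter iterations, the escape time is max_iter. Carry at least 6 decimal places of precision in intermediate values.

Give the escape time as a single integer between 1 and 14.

z_0 = 0 + 0i, c = -0.0220 + -1.0040i
Iter 1: z = -0.0220 + -1.0040i, |z|^2 = 1.0085
Iter 2: z = -1.0295 + -0.9598i, |z|^2 = 1.9812
Iter 3: z = 0.1167 + 0.9723i, |z|^2 = 0.9591
Iter 4: z = -0.9538 + -0.7771i, |z|^2 = 1.5137
Iter 5: z = 0.2839 + 0.4785i, |z|^2 = 0.3095
Iter 6: z = -0.1703 + -0.7323i, |z|^2 = 0.5653
Iter 7: z = -0.5293 + -0.7545i, |z|^2 = 0.8495
Iter 8: z = -0.3112 + -0.2052i, |z|^2 = 0.1389
Iter 9: z = 0.0327 + -0.8763i, |z|^2 = 0.7689
Iter 10: z = -0.7888 + -1.0613i, |z|^2 = 1.7485
Iter 11: z = -0.5262 + 0.6703i, |z|^2 = 0.7261
Iter 12: z = -0.1944 + -1.7094i, |z|^2 = 2.9597
Iter 13: z = -2.9061 + -0.3393i, |z|^2 = 8.5608
Escaped at iteration 13

Answer: 13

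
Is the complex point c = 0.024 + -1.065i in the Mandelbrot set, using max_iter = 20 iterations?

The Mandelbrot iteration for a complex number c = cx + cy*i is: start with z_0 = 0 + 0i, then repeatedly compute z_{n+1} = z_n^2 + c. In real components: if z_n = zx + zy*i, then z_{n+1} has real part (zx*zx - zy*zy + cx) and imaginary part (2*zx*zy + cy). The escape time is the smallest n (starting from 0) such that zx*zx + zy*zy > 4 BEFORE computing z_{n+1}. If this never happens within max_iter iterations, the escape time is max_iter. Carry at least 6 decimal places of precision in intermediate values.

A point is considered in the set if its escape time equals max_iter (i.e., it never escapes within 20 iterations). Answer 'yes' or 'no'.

Answer: no

Derivation:
z_0 = 0 + 0i, c = 0.0240 + -1.0650i
Iter 1: z = 0.0240 + -1.0650i, |z|^2 = 1.1348
Iter 2: z = -1.1096 + -1.1161i, |z|^2 = 2.4770
Iter 3: z = 0.0096 + 1.4120i, |z|^2 = 1.9938
Iter 4: z = -1.9697 + -1.0379i, |z|^2 = 4.9568
Escaped at iteration 4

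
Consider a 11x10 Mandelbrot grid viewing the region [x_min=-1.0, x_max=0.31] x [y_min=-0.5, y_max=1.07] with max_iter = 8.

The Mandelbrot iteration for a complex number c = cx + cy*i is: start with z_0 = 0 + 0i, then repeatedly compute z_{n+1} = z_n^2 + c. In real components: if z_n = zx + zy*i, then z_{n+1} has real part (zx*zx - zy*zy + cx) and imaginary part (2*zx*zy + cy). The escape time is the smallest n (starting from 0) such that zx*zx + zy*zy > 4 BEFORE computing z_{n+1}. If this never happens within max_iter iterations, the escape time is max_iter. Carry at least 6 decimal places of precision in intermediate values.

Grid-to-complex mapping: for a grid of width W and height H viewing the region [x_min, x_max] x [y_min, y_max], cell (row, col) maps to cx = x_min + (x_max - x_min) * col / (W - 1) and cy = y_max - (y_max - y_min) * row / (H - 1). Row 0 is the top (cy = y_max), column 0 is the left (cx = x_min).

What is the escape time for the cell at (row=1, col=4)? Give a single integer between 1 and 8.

Answer: 4

Derivation:
z_0 = 0 + 0i, c = -0.4760 + 0.8956i
Iter 1: z = -0.4760 + 0.8956i, |z|^2 = 1.0286
Iter 2: z = -1.0514 + 0.0430i, |z|^2 = 1.1074
Iter 3: z = 0.6277 + 0.8052i, |z|^2 = 1.0423
Iter 4: z = -0.7303 + 1.9063i, |z|^2 = 4.1674
Escaped at iteration 4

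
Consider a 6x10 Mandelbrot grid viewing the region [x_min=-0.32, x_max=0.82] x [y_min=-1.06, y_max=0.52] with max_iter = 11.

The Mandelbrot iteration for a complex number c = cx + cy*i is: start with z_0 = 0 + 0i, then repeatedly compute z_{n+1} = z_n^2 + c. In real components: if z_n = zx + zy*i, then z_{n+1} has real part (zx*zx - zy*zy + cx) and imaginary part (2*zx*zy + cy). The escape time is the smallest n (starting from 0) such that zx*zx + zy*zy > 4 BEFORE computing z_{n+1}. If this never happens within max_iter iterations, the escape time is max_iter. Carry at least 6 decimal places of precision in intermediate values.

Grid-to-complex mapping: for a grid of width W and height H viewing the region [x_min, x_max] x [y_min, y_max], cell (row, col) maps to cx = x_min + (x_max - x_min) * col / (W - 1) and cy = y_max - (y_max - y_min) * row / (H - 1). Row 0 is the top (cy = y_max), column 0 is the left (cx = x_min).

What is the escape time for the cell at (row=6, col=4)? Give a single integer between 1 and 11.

z_0 = 0 + 0i, c = 0.5920 + -0.5333i
Iter 1: z = 0.5920 + -0.5333i, |z|^2 = 0.6349
Iter 2: z = 0.6580 + -1.1648i, |z|^2 = 1.7897
Iter 3: z = -0.3318 + -2.0663i, |z|^2 = 4.3795
Escaped at iteration 3

Answer: 3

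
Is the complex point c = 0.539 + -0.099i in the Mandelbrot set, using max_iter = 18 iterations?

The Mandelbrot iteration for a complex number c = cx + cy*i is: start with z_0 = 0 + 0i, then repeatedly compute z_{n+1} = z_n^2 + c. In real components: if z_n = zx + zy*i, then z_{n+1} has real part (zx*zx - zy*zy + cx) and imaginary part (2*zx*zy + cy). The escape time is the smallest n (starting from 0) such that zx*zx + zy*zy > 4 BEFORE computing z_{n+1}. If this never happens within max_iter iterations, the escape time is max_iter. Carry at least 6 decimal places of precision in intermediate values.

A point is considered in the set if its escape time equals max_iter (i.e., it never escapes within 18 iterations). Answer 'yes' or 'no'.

Answer: no

Derivation:
z_0 = 0 + 0i, c = 0.5390 + -0.0990i
Iter 1: z = 0.5390 + -0.0990i, |z|^2 = 0.3003
Iter 2: z = 0.8197 + -0.2057i, |z|^2 = 0.7143
Iter 3: z = 1.1686 + -0.4363i, |z|^2 = 1.5560
Iter 4: z = 1.7143 + -1.1187i, |z|^2 = 4.1904
Escaped at iteration 4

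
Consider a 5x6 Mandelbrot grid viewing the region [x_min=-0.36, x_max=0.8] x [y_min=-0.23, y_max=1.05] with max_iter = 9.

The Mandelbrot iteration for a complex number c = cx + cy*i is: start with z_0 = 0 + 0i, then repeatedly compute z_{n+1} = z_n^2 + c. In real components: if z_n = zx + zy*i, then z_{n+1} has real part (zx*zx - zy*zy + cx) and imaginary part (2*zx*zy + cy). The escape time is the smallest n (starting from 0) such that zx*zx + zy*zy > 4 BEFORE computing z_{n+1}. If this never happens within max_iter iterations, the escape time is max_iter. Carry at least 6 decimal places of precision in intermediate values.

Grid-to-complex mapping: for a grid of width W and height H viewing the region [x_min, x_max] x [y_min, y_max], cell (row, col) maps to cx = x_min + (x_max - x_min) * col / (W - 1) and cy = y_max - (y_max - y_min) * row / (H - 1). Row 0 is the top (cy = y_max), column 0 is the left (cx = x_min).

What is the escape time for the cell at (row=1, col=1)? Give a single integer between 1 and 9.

z_0 = 0 + 0i, c = -0.0700 + 0.7940i
Iter 1: z = -0.0700 + 0.7940i, |z|^2 = 0.6353
Iter 2: z = -0.6955 + 0.6828i, |z|^2 = 0.9500
Iter 3: z = -0.0525 + -0.1559i, |z|^2 = 0.0271
Iter 4: z = -0.0915 + 0.8104i, |z|^2 = 0.6651
Iter 5: z = -0.7183 + 0.6456i, |z|^2 = 0.9328
Iter 6: z = 0.0291 + -0.1335i, |z|^2 = 0.0187
Iter 7: z = -0.0870 + 0.7862i, |z|^2 = 0.6257
Iter 8: z = -0.6806 + 0.6572i, |z|^2 = 0.8951

Answer: 9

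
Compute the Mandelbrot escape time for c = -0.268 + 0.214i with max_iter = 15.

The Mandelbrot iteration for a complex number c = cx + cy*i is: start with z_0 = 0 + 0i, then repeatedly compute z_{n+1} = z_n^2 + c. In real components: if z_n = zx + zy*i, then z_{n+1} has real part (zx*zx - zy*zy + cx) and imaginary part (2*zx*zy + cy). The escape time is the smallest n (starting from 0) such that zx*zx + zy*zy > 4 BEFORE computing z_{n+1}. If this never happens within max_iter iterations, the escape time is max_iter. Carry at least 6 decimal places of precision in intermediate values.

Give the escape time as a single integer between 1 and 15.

z_0 = 0 + 0i, c = -0.2680 + 0.2140i
Iter 1: z = -0.2680 + 0.2140i, |z|^2 = 0.1176
Iter 2: z = -0.2420 + 0.0993i, |z|^2 = 0.0684
Iter 3: z = -0.2193 + 0.1659i, |z|^2 = 0.0756
Iter 4: z = -0.2474 + 0.1412i, |z|^2 = 0.0812
Iter 5: z = -0.2267 + 0.1441i, |z|^2 = 0.0722
Iter 6: z = -0.2374 + 0.1487i, |z|^2 = 0.0784
Iter 7: z = -0.2338 + 0.1434i, |z|^2 = 0.0752
Iter 8: z = -0.2339 + 0.1469i, |z|^2 = 0.0763
Iter 9: z = -0.2349 + 0.1452i, |z|^2 = 0.0763
Iter 10: z = -0.2339 + 0.1458i, |z|^2 = 0.0760
Iter 11: z = -0.2345 + 0.1458i, |z|^2 = 0.0763
Iter 12: z = -0.2343 + 0.1456i, |z|^2 = 0.0761
Iter 13: z = -0.2343 + 0.1458i, |z|^2 = 0.0762
Iter 14: z = -0.2343 + 0.1457i, |z|^2 = 0.0761

Answer: 15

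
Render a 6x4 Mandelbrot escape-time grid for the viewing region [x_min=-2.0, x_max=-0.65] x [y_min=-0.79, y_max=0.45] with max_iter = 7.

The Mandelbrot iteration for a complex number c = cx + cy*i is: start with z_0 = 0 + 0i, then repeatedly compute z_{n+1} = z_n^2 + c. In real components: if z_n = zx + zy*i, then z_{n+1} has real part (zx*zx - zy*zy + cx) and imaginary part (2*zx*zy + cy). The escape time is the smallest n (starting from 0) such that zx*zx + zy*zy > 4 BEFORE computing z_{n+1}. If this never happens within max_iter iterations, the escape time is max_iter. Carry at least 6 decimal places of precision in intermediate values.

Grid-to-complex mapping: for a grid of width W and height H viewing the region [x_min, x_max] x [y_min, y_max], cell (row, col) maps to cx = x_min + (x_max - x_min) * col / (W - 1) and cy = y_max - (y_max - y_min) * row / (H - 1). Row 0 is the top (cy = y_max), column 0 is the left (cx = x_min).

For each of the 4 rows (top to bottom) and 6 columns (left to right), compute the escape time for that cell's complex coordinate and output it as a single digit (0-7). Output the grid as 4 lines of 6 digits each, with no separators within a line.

(row=0, col=0): c = -2.0000 + 0.4500i → escape time 1
(row=0, col=1): c = -1.7300 + 0.4500i → escape time 3
(row=0, col=2): c = -1.4600 + 0.4500i → escape time 3
(row=0, col=3): c = -1.1900 + 0.4500i → escape time 6
(row=0, col=4): c = -0.9200 + 0.4500i → escape time 6
(row=0, col=5): c = -0.6500 + 0.4500i → escape time 7
(row=1, col=0): c = -2.0000 + 0.0367i → escape time 1
(row=1, col=1): c = -1.7300 + 0.0367i → escape time 7
(row=1, col=2): c = -1.4600 + 0.0367i → escape time 7
(row=1, col=3): c = -1.1900 + 0.0367i → escape time 7
(row=1, col=4): c = -0.9200 + 0.0367i → escape time 7
(row=1, col=5): c = -0.6500 + 0.0367i → escape time 7
(row=2, col=0): c = -2.0000 + -0.3767i → escape time 1
(row=2, col=1): c = -1.7300 + -0.3767i → escape time 3
(row=2, col=2): c = -1.4600 + -0.3767i → escape time 4
(row=2, col=3): c = -1.1900 + -0.3767i → escape time 7
(row=2, col=4): c = -0.9200 + -0.3767i → escape time 7
(row=2, col=5): c = -0.6500 + -0.3767i → escape time 7
(row=3, col=0): c = -2.0000 + -0.7900i → escape time 1
(row=3, col=1): c = -1.7300 + -0.7900i → escape time 2
(row=3, col=2): c = -1.4600 + -0.7900i → escape time 3
(row=3, col=3): c = -1.1900 + -0.7900i → escape time 3
(row=3, col=4): c = -0.9200 + -0.7900i → escape time 4
(row=3, col=5): c = -0.6500 + -0.7900i → escape time 4

Answer: 133667
177777
134777
123344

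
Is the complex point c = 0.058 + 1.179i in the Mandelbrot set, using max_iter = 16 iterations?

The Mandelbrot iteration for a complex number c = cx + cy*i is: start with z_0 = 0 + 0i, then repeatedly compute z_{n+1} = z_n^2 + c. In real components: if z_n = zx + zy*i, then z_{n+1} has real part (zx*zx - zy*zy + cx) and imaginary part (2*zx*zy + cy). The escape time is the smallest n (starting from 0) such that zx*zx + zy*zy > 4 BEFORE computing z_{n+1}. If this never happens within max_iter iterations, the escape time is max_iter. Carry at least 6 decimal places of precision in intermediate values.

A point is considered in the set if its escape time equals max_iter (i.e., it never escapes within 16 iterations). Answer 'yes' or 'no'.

z_0 = 0 + 0i, c = 0.0580 + 1.1790i
Iter 1: z = 0.0580 + 1.1790i, |z|^2 = 1.3934
Iter 2: z = -1.3287 + 1.3158i, |z|^2 = 3.4966
Iter 3: z = 0.0921 + -2.3175i, |z|^2 = 5.3791
Escaped at iteration 3

Answer: no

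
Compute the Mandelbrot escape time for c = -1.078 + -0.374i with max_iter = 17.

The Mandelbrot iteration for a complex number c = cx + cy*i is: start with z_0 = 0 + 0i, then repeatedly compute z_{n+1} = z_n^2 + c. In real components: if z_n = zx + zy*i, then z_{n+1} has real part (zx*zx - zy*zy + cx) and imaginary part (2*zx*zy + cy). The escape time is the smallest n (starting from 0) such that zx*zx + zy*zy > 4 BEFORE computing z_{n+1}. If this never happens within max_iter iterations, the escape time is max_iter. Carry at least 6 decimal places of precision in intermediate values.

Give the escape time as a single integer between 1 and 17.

Answer: 8

Derivation:
z_0 = 0 + 0i, c = -1.0780 + -0.3740i
Iter 1: z = -1.0780 + -0.3740i, |z|^2 = 1.3020
Iter 2: z = -0.0558 + 0.4323i, |z|^2 = 0.1900
Iter 3: z = -1.2618 + -0.4222i, |z|^2 = 1.7704
Iter 4: z = 0.3359 + 0.6916i, |z|^2 = 0.5911
Iter 5: z = -1.4435 + 0.0906i, |z|^2 = 2.0918
Iter 6: z = 0.9974 + -0.6355i, |z|^2 = 1.3986
Iter 7: z = -0.4870 + -1.6416i, |z|^2 = 2.9320
Iter 8: z = -3.5357 + 1.2249i, |z|^2 = 14.0017
Escaped at iteration 8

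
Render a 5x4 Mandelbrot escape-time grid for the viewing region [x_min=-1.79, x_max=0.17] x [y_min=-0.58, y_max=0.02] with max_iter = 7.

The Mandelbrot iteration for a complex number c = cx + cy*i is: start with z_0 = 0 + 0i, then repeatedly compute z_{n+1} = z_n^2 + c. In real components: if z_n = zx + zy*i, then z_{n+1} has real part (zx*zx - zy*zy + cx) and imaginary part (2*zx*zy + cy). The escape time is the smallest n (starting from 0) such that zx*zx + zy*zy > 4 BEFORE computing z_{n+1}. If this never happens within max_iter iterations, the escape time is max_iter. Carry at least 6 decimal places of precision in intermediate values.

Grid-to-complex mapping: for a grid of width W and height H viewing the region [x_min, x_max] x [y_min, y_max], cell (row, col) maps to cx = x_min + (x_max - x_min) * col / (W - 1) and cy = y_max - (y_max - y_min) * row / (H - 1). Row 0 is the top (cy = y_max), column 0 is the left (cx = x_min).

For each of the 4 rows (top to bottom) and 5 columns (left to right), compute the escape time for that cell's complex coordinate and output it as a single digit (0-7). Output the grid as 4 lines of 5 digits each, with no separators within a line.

Answer: 77777
47777
37777
33577

Derivation:
(row=0, col=0): c = -1.7900 + 0.0200i → escape time 7
(row=0, col=1): c = -1.3000 + 0.0200i → escape time 7
(row=0, col=2): c = -0.8100 + 0.0200i → escape time 7
(row=0, col=3): c = -0.3200 + 0.0200i → escape time 7
(row=0, col=4): c = 0.1700 + 0.0200i → escape time 7
(row=1, col=0): c = -1.7900 + -0.1800i → escape time 4
(row=1, col=1): c = -1.3000 + -0.1800i → escape time 7
(row=1, col=2): c = -0.8100 + -0.1800i → escape time 7
(row=1, col=3): c = -0.3200 + -0.1800i → escape time 7
(row=1, col=4): c = 0.1700 + -0.1800i → escape time 7
(row=2, col=0): c = -1.7900 + -0.3800i → escape time 3
(row=2, col=1): c = -1.3000 + -0.3800i → escape time 7
(row=2, col=2): c = -0.8100 + -0.3800i → escape time 7
(row=2, col=3): c = -0.3200 + -0.3800i → escape time 7
(row=2, col=4): c = 0.1700 + -0.3800i → escape time 7
(row=3, col=0): c = -1.7900 + -0.5800i → escape time 3
(row=3, col=1): c = -1.3000 + -0.5800i → escape time 3
(row=3, col=2): c = -0.8100 + -0.5800i → escape time 5
(row=3, col=3): c = -0.3200 + -0.5800i → escape time 7
(row=3, col=4): c = 0.1700 + -0.5800i → escape time 7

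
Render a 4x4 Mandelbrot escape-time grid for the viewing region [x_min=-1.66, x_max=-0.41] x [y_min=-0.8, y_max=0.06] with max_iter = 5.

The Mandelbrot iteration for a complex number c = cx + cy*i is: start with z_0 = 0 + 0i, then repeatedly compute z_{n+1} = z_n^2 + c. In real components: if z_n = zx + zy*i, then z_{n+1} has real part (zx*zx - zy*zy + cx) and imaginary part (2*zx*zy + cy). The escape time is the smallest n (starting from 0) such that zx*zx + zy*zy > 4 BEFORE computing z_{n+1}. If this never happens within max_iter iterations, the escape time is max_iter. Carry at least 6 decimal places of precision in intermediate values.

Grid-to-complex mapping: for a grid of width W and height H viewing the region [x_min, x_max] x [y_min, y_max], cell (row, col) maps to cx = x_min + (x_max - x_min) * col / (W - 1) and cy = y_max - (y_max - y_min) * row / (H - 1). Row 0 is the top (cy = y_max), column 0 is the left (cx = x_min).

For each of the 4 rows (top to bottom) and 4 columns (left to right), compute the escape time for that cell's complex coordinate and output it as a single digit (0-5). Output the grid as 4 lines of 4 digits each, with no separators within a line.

(row=0, col=0): c = -1.6600 + 0.0600i → escape time 5
(row=0, col=1): c = -1.2433 + 0.0600i → escape time 5
(row=0, col=2): c = -0.8267 + 0.0600i → escape time 5
(row=0, col=3): c = -0.4100 + 0.0600i → escape time 5
(row=1, col=0): c = -1.6600 + -0.2267i → escape time 4
(row=1, col=1): c = -1.2433 + -0.2267i → escape time 5
(row=1, col=2): c = -0.8267 + -0.2267i → escape time 5
(row=1, col=3): c = -0.4100 + -0.2267i → escape time 5
(row=2, col=0): c = -1.6600 + -0.5133i → escape time 3
(row=2, col=1): c = -1.2433 + -0.5133i → escape time 4
(row=2, col=2): c = -0.8267 + -0.5133i → escape time 5
(row=2, col=3): c = -0.4100 + -0.5133i → escape time 5
(row=3, col=0): c = -1.6600 + -0.8000i → escape time 3
(row=3, col=1): c = -1.2433 + -0.8000i → escape time 3
(row=3, col=2): c = -0.8267 + -0.8000i → escape time 4
(row=3, col=3): c = -0.4100 + -0.8000i → escape time 5

Answer: 5555
4555
3455
3345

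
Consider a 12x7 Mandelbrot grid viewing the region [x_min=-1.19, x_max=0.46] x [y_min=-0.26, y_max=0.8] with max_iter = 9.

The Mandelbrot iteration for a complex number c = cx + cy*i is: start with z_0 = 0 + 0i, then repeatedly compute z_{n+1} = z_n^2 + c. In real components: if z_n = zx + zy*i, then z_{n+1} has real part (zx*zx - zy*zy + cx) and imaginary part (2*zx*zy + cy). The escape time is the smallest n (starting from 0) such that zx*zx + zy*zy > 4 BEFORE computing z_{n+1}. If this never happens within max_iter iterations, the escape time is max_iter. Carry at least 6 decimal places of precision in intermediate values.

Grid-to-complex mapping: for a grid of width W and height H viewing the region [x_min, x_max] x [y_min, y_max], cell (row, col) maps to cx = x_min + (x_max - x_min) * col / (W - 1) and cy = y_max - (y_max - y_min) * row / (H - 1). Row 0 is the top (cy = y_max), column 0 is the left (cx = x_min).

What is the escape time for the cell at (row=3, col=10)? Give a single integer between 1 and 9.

z_0 = 0 + 0i, c = 0.3100 + 0.2700i
Iter 1: z = 0.3100 + 0.2700i, |z|^2 = 0.1690
Iter 2: z = 0.3332 + 0.4374i, |z|^2 = 0.3023
Iter 3: z = 0.2297 + 0.5615i, |z|^2 = 0.3680
Iter 4: z = 0.0475 + 0.5279i, |z|^2 = 0.2810
Iter 5: z = 0.0335 + 0.3202i, |z|^2 = 0.1036
Iter 6: z = 0.2086 + 0.2915i, |z|^2 = 0.1285
Iter 7: z = 0.2686 + 0.3916i, |z|^2 = 0.2255
Iter 8: z = 0.2288 + 0.4804i, |z|^2 = 0.2831

Answer: 9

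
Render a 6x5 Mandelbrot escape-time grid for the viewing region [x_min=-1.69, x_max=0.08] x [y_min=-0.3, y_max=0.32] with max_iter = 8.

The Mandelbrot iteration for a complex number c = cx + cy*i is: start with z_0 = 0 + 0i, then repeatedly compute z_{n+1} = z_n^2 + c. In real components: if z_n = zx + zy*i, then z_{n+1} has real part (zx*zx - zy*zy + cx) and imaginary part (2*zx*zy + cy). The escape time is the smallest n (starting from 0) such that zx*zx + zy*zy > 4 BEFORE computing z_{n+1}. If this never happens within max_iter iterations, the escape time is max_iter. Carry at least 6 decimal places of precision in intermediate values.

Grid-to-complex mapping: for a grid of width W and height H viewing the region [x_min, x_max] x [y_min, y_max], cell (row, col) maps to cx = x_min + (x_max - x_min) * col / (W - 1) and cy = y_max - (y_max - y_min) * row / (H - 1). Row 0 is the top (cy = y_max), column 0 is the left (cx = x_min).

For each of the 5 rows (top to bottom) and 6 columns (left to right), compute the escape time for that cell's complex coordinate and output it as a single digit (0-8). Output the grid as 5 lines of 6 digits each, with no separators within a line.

(row=0, col=0): c = -1.6900 + 0.3200i → escape time 4
(row=0, col=1): c = -1.3360 + 0.3200i → escape time 6
(row=0, col=2): c = -0.9820 + 0.3200i → escape time 8
(row=0, col=3): c = -0.6280 + 0.3200i → escape time 8
(row=0, col=4): c = -0.2740 + 0.3200i → escape time 8
(row=0, col=5): c = 0.0800 + 0.3200i → escape time 8
(row=1, col=0): c = -1.6900 + 0.1650i → escape time 4
(row=1, col=1): c = -1.3360 + 0.1650i → escape time 8
(row=1, col=2): c = -0.9820 + 0.1650i → escape time 8
(row=1, col=3): c = -0.6280 + 0.1650i → escape time 8
(row=1, col=4): c = -0.2740 + 0.1650i → escape time 8
(row=1, col=5): c = 0.0800 + 0.1650i → escape time 8
(row=2, col=0): c = -1.6900 + 0.0100i → escape time 8
(row=2, col=1): c = -1.3360 + 0.0100i → escape time 8
(row=2, col=2): c = -0.9820 + 0.0100i → escape time 8
(row=2, col=3): c = -0.6280 + 0.0100i → escape time 8
(row=2, col=4): c = -0.2740 + 0.0100i → escape time 8
(row=2, col=5): c = 0.0800 + 0.0100i → escape time 8
(row=3, col=0): c = -1.6900 + -0.1450i → escape time 4
(row=3, col=1): c = -1.3360 + -0.1450i → escape time 8
(row=3, col=2): c = -0.9820 + -0.1450i → escape time 8
(row=3, col=3): c = -0.6280 + -0.1450i → escape time 8
(row=3, col=4): c = -0.2740 + -0.1450i → escape time 8
(row=3, col=5): c = 0.0800 + -0.1450i → escape time 8
(row=4, col=0): c = -1.6900 + -0.3000i → escape time 4
(row=4, col=1): c = -1.3360 + -0.3000i → escape time 6
(row=4, col=2): c = -0.9820 + -0.3000i → escape time 8
(row=4, col=3): c = -0.6280 + -0.3000i → escape time 8
(row=4, col=4): c = -0.2740 + -0.3000i → escape time 8
(row=4, col=5): c = 0.0800 + -0.3000i → escape time 8

Answer: 468888
488888
888888
488888
468888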